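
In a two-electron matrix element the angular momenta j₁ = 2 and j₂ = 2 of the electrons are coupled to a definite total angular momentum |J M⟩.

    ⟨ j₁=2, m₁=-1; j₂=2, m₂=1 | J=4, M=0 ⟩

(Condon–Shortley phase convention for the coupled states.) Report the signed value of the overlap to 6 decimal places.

+√(8/35) = +0.478091

j₁+j₂−J=0  J+j₁−j₂=4  J−j₁+j₂=4  j₁+j₂+J+1=9
(j₁±m₁, j₂±m₂, J±M) = (1,3,3,1,4,4)
P² = 10368/35
sum k=0..0:
  [0] +1/36 = 1/36
S = 1/36
C² = P²·S² = 8/35 ; C = +0.478091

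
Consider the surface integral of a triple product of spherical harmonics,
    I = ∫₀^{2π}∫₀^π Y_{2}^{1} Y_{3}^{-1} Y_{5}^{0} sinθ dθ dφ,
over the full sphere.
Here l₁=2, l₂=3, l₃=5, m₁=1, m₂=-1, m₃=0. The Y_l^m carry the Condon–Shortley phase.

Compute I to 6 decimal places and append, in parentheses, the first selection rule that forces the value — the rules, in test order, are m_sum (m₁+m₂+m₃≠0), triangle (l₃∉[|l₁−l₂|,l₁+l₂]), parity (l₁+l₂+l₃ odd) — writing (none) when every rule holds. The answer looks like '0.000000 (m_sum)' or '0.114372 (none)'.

0.169433 (none)

m-sum 0 ✓  L=10 even ✓  1≤5≤5 ✓
Π(2lᵢ+1) = 5×7×11 = 385
triangle coeff Δ(2,3,5) = 1/2310
Σ_t [0,0]: t=0:+1/144 = 1/144
(3j)²=10/231 [(2 3 5; 0 0 0)], sign=-1
Σ_t [0,0]: t=0:+1/288 = 1/288
(3j)²=5/231 [(2 3 5; 1 -1 0)], sign=-1
⇒ 4πI² = 250/693
I = (+1)√(250/693/(4π)) = 0.16943318
No selection rule forces the value: the integral is nonzero (none).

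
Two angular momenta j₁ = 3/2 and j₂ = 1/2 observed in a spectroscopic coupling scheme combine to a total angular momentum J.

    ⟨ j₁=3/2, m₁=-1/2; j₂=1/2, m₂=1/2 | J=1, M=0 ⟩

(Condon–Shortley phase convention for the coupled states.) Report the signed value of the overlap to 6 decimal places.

triangle: 1!·2!·0!/4! = 2/24
(j±m)!: 1!·2!·1!·0!·1!·1! = 2
prefactor² = (2J+1)·Δ·N² = 1/2
  k=1: −1/(1!·0!·1!·0!·1!·0!) = -1
Σ = -1  ⇒  CG² = 1/2·(-1)² = 1/2
CG = −√(1/2) = -0.707107

−√(1/2) ≈ -0.707107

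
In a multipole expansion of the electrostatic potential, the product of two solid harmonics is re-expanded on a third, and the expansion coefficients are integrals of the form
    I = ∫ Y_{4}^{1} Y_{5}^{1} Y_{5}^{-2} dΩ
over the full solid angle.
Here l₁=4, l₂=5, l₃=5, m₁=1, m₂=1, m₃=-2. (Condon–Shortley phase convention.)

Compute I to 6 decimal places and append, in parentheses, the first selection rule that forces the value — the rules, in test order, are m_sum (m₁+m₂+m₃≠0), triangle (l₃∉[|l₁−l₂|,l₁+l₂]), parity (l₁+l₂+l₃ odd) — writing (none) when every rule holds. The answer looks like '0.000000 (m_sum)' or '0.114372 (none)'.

0.128377 (none)

Rules hold: Σm=0, L=14 even, 1≤5≤9.
N = 9·11·11 = 1089
Δ = 4!·4!·6!/15! = 1/3153150
Racah Σ t=0..4: t=0:+1/69120 t=1:−1/1728 t=2:+1/576 t=3:−1/1728 t=4:+1/69120 = 7/11520
⇒ 3j(4 5 5; 0 0 0)² = 2/143, sgn -1
Racah Σ t=0..3: t=0:+1/103680 t=1:−1/2880 t=2:+1/1152 t=3:−1/5184 = 7/20736
⇒ 3j(4 5 5; 1 1 -2)² = 35/2574, sgn -1
4πI² = N·(3j₀)²·(3jₘ)² = 35/169
I = +1·√(0.207101/4π) = 0.12837656
No selection rule forces the value: the integral is nonzero (none).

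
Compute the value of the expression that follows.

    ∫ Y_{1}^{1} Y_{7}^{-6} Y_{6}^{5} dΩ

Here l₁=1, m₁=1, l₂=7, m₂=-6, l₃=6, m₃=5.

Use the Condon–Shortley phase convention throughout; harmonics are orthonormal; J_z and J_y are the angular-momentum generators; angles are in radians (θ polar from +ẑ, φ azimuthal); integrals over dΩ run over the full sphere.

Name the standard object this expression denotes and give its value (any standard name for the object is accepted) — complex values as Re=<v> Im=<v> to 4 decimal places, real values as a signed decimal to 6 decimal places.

Gaunt coefficient, +0.309019

This is a Gaunt coefficient — the integral of a triple product of spherical harmonics over the sphere.
Rules hold: Σm=0, L=14 even, 6≤6≤8.
N = 3·15·13 = 585
Δ = 2!·0!·12!/15! = 1/1365
Racah Σ t=1..1: t=1:−1/518400 = -1/518400
⇒ 3j(1 7 6; 0 0 0)² = 7/195, sgn -1
Racah Σ t=0..0: t=0:+1/79833600 = 1/79833600
⇒ 3j(1 7 6; 1 -6 5)² = 2/35, sgn -1
4πI² = N·(3j₀)²·(3jₘ)² = 6/5
I = +1·√(1.2/4π) = 0.30901936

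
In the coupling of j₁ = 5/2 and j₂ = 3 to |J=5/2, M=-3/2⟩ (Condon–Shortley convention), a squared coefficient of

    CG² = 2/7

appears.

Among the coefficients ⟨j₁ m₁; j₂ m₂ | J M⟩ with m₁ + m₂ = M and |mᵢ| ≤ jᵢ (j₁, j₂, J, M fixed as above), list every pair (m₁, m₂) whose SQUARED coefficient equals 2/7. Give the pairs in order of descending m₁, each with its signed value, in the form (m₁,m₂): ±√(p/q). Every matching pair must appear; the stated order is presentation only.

Admissible pairs with m₁+m₂ = M = -3/2: (-5/2,1), (-3/2,0), (-1/2,-1), (1/2,-2), (3/2,-3)
  (m₁,m₂)=(3/2,-3): CG² = 8/21, CG = +√(8/21)
  (m₁,m₂)=(1/2,-2): CG² = 1/14, CG = −√(1/14)
  (m₁,m₂)=(-1/2,-1): CG² = 1/35, CG = −√(1/35)
  (m₁,m₂)=(-3/2,0): CG² = 7/30, CG = +√(7/30)
  (m₁,m₂)=(-5/2,1): CG² = 2/7, CG = −√(2/7)   ← matches the target
Pairs with CG² = 2/7: (-5/2,1): −√(2/7)

(-5/2,1): −√(2/7)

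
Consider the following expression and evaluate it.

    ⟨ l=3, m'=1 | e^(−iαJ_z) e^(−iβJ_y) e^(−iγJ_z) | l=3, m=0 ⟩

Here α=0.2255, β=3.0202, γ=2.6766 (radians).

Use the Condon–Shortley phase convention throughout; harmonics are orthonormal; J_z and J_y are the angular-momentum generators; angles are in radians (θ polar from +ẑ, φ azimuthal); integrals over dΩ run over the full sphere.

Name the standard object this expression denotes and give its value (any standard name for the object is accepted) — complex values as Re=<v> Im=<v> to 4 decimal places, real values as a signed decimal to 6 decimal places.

This is a Wigner D-matrix element — the rotation-matrix element ⟨l m'| R(α,β,γ) |l m⟩ in the angular-momentum basis.
First d^3_{1,0}(β=3.0202), then the phase factors e^{-i(1)α} and e^{-i(0)γ}:
c=cos(3.020200/2)=0.060659, s=sin(3.020200/2)=0.998159; N=√[24·2·6·6]=41.569219
k∈{0,1,2} keeps every argument non-negative
  k=0: (−1)^1·41.5692/(12)·0.0607^5·0.9982^1 = -0.000003
  k=1: (−1)^2·41.5692/(4)·0.0607^3·0.9982^3 = +0.002307
  k=2: (−1)^3·41.5692/(12)·0.0607^1·0.9982^5 = -0.208202
d^3_{1,0}(3.0202) = -0.000003 +0.002307 -0.208202 = -0.205898
Attach z-rotation phases: D = e^{-i(1)(0.2255)}·(-0.205898)·e^{-i(0)(2.6766)} = -0.200685+0.046037i

Wigner D-matrix element, Re=-0.2007 Im=0.0460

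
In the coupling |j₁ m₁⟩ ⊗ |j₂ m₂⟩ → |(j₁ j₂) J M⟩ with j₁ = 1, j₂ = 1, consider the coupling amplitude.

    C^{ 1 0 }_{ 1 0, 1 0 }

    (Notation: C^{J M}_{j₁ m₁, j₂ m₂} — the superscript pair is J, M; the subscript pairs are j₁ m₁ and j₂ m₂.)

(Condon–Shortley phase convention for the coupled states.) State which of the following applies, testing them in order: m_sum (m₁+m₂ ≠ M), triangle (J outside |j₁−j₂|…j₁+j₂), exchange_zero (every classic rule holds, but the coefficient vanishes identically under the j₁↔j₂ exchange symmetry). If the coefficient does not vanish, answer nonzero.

m-sum: m₁+m₂ = 0+0 = 0, M = 0  ✓
triangle: |j₁−j₂| = 0 ≤ J = 1 ≤ j₁+j₂ = 2  ✓
exchange: j₁=j₂ and m₁=m₂, and (−1)^(j₁+j₂−J) = (−1)^1 = −1 forces ⟨j₁m₁;j₂m₂|JM⟩ = −⟨j₂m₂;j₁m₁|JM⟩ = −⟨j₁m₁;j₂m₂|JM⟩ ⇒ the coefficient vanishes identically
Racah sum check: Σ_k collapses to 0 ⇒ CG = 0

exchange_zero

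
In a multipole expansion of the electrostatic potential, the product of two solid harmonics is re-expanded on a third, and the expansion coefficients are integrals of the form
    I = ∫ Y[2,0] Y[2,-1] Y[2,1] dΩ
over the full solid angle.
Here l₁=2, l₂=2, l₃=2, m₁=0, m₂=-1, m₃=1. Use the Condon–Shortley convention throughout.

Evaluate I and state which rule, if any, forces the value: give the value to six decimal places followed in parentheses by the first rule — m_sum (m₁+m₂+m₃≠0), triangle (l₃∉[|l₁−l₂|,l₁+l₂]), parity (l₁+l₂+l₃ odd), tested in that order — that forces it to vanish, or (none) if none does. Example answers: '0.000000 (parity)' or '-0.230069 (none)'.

-0.090112 (none)

Rules hold: Σm=0, L=6 even, 0≤2≤4.
N = 5·5·5 = 125
Δ = 2!·2!·2!/7! = 1/630
Racah Σ t=0..2: t=0:+1/8 t=1:−1/1 t=2:+1/8 = -3/4
⇒ 3j(2 2 2; 0 0 0)² = 2/35, sgn -1
Racah Σ t=0..1: t=0:+1/4 t=1:−1/2 = -1/4
⇒ 3j(2 2 2; 0 -1 1)² = 1/70, sgn +1
4πI² = N·(3j₀)²·(3jₘ)² = 5/49
I = -1·√(0.102041/4π) = -0.09011188
No selection rule forces the value: the integral is nonzero (none).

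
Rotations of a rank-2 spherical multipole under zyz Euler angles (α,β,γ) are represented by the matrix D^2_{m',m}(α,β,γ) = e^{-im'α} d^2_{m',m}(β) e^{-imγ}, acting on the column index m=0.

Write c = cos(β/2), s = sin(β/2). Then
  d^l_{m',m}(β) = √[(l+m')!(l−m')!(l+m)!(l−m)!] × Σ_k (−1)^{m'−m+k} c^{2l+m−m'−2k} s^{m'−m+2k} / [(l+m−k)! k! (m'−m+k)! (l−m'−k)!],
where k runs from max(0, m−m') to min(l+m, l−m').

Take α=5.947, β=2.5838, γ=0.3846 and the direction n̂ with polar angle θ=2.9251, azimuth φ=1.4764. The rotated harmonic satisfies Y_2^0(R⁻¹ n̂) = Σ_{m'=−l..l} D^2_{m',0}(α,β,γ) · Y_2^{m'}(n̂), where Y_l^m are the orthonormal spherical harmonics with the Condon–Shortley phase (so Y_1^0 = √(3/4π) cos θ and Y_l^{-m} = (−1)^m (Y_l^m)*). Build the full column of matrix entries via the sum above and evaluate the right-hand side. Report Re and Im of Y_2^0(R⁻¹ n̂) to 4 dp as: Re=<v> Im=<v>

Re=0.2923 Im=0.0000

Need the full column D^2_{m',0} for m'=−2..2 at α=5.9470, β=2.5838, γ=0.3846.
cos(β/2)=0.275295, sin(β/2)=0.961360
d^2_{-2,0}: single k=2 term ⇒ +0.171571;  D = +0.134228-0.106862i
d^2_{-1,0}: k∈[1..2] ⇒ +0.049131 -0.599144 = -0.550013;  D = -0.519224+0.181443i
d^2_{0,0}: k∈[0..2] ⇒ +0.005744 -0.280174 +0.854169 = +0.579739;  D = +0.579739+0.000000i
d^2_{1,0}: k∈[0..1] ⇒ -0.049131 +0.599144 = +0.550013;  D = +0.519224+0.181443i
d^2_{2,0}: single k=0 term ⇒ +0.171571;  D = +0.134228+0.106862i
Y_2^{m'}(θ=2.9251,φ=1.4764) and Σ D·Y over m':
  (+0.1342-0.1069i)·(-0.0175-0.0033i)  (-0.5192+0.1814i)·(-0.0153+0.1614i)  (+0.5797+0.0000i)·(+0.5871+0.0000i)  (+0.5192+0.1814i)·(+0.0153+0.1614i)  (+0.1342+0.1069i)·(-0.0175+0.0033i)
Y_2^0(R⁻¹ n̂) = +0.292276-0.000000i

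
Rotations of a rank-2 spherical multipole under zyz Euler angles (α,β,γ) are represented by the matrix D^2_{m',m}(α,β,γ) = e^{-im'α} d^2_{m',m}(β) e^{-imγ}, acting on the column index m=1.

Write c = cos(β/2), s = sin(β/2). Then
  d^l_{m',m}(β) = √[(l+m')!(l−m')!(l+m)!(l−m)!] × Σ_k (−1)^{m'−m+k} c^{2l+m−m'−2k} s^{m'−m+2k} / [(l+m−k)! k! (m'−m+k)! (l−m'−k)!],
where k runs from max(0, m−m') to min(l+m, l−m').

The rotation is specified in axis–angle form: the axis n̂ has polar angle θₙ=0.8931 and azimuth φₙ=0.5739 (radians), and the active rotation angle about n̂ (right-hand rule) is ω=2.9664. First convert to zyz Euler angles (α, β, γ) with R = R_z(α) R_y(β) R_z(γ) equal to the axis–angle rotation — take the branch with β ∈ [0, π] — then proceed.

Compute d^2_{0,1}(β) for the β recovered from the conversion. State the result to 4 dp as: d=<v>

Axis–angle → zyz. n̂ = (sinθₙcosφₙ, sinθₙsinφₙ, cosθₙ) = (+0.654213, +0.422938, +0.627000), ω = 2.9664.
R = I cosω + sinω [n̂]ₓ + (1−cosω) n̂n̂ᵀ gives
  R = [-0.135256, +0.439863, +0.887821; +0.658433, -0.629677, +0.412278; +0.740387, +0.640333, -0.204452]
β = atan2(√(R₁₃²+R₂₃²), R₃₃) = 1.776701; α = atan2(R₂₃, R₁₃) mod 2π = 0.434740; γ = atan2(R₃₂, −R₃₁) mod 2π = 2.428533
d^2_{0,1}(β=1.7767) via the finite sum:
With c≡cos(β/2)=0.630693 and s≡sin(β/2)=0.776032, N=[2·2·6·1]^{1/2}=4.898979
k∈{1,2} keeps every argument non-negative
  k=1: (−1)^0·4.8990/(2)·0.6307^3·0.7760^1 = +0.476881
  k=2: (−1)^1·4.8990/(2)·0.6307^1·0.7760^3 = -0.721993
d^2_{0,1}(1.7767) = +0.476881 -0.721993 = -0.245113

d=-0.2451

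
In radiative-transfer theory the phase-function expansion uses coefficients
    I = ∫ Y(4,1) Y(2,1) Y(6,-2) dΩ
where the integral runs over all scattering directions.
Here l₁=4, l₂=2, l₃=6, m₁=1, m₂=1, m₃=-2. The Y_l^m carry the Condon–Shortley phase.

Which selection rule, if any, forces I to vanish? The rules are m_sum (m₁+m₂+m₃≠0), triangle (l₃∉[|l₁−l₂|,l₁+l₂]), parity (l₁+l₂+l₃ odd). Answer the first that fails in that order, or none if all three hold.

none

m₁+m₂+m₃ = 1 + 1 − 2 = 0  ✓
triangle: |4−2|=2 ≤ l₃=6 ≤ 4+2=6  ✓
parity: l₁+l₂+l₃ = 12 is even  ✓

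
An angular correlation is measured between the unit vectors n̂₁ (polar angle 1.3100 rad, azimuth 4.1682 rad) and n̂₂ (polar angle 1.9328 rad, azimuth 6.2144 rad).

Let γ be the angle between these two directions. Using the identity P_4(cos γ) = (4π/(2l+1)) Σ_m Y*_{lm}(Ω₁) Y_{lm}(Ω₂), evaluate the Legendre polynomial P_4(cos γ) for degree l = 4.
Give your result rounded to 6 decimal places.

-0.296615

Expand P_4 via completeness: Σ_{m} conj(Y_{4,m}) at Ω₁ times Y_{4,m} at Ω₂ —
  [-4]  conj(Y_{4,-4})(Ω₁) = -0.21964 - 0.31698j ; Y_{4,-4}(Ω₂) = 0.32576 + 0.09196j ; Δ = -0.04240 - 0.12346j
  [-3]  conj(Y_{4,-3})(Ω₁) = 0.29054 - 0.01797j ; Y_{4,-3}(Ω₂) = -0.35486 - 0.07429j ; Δ = -0.10444 - 0.01521j
  [-2]  conj(Y_{4,-2})(Ω₁) = 0.07745 - 0.14789j ; Y_{4,-2}(Ω₂) = -0.03537 - 0.00490j ; Δ = -0.00346 + 0.00485j
  [-1]  conj(Y_{4,-1})(Ω₁) = 0.15466 + 0.25558j ; Y_{4,-1}(Ω₂) = 0.33171 + 0.02285j ; Δ = 0.04546 + 0.08831j
  [+0]  conj(Y_{4,0})(Ω₁) = 0.12272 + 0.00000j ; Y_{4,0}(Ω₂) = -0.02243 + 0.00000j ; Δ = -0.00275 + 0.00000j
  [+1]  conj(Y_{4,1})(Ω₁) = -0.15466 + 0.25558j ; Y_{4,1}(Ω₂) = -0.33171 + 0.02285j ; Δ = 0.04546 - 0.08831j
  [+2]  conj(Y_{4,2})(Ω₁) = 0.07745 + 0.14789j ; Y_{4,2}(Ω₂) = -0.03537 + 0.00490j ; Δ = -0.00346 - 0.00485j
  [+3]  conj(Y_{4,3})(Ω₁) = -0.29054 - 0.01797j ; Y_{4,3}(Ω₂) = 0.35486 - 0.07429j ; Δ = -0.10444 + 0.01521j
  [+4]  conj(Y_{4,4})(Ω₁) = -0.21964 + 0.31698j ; Y_{4,4}(Ω₂) = 0.32576 - 0.09196j ; Δ = -0.04240 + 0.12346j
Σ over m = -0.21243 - 0.00000j; ×(4π/9) → -0.29661 - 0.00000j. Real part: -0.296615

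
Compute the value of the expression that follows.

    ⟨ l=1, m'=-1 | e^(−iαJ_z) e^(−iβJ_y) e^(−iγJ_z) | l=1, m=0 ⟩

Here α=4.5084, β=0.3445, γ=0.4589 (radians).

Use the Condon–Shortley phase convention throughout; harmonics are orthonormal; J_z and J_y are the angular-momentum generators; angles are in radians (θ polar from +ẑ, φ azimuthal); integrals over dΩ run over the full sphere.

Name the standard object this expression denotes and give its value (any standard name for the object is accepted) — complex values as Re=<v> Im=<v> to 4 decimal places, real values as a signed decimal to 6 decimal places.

This is a Wigner D-matrix element — the rotation-matrix element ⟨l m'| R(α,β,γ) |l m⟩ in the angular-momentum basis.
D^1_{-1,0}(4.5084,0.3445,0.4589) = e^{-i·-1·4.5084}·d^1_{-1,0}(0.3445)·e^{-i·0·0.4589}. Compute d first:
c=cos(0.344500/2)=0.985202, s=sin(0.344500/2)=0.171399; N=√[1·2·1·1]=1.414214
Admissible k: 1..1 (factorial args all ≥0)
  k=1: (−1)^0·1.4142/(1)·0.9852^1·0.1714^1 = +0.238808
d^1_{-1,0}(0.3445) = +0.238808
Phases: e^{-i·(-1)·4.5084}=-0.202577-0.979266i, e^{-i·(0)·0.4589}=+1.000000+0.000000i ⇒ D=-0.048377-0.233857i

Wigner D-matrix element, Re=-0.0484 Im=-0.2339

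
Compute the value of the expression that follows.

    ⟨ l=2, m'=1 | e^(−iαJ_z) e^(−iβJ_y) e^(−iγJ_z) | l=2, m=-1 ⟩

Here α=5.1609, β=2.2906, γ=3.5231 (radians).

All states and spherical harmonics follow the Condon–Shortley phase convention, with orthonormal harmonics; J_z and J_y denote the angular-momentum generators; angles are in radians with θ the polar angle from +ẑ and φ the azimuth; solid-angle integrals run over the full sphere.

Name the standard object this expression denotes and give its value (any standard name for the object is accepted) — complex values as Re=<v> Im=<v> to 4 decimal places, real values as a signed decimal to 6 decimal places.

Wigner D-matrix element, Re=0.0177 Im=0.2636

This is a Wigner D-matrix element — the rotation-matrix element ⟨l m'| R(α,β,γ) |l m⟩ in the angular-momentum basis.
D^2_{1,-1}(5.1609,2.2906,3.5231) = e^{-i·1·5.1609}·d^2_{1,-1}(2.2906)·e^{-i·-1·3.5231}. Compute d first:
Half-angle: c=0.412773, s=0.910834. N=√(6·1·1·6)=6.000000
k∈{0,1} keeps every argument non-negative
  k=0: (−1)^2·6.0000/(2)·0.4128^2·0.9108^2 = +0.424055
  k=1: (−1)^3·6.0000/(6)·0.4128^0·0.9108^4 = -0.688267
d^2_{1,-1}(2.2906) = +0.424055 -0.688267 = -0.264212
Phases: e^{-i·(1)·5.1609}=+0.433624+0.901094i, e^{-i·(-1)·3.5231}=-0.928104-0.372320i ⇒ D=+0.017690+0.263619i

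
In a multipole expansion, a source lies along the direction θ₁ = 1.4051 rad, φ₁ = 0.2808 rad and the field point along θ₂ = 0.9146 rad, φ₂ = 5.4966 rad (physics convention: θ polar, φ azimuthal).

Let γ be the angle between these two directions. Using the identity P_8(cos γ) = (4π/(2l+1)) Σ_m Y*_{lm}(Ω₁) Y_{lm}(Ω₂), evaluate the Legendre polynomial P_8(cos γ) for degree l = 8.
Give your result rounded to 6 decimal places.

Summing Y*_{l m}(θ₁,φ₁)·Y_{l m}(θ₂,φ₂) over m ∈ [−8, 8]; prefactor 4π/(2·8+1) = 0.739198:
  m=-8: (-0.288662, 0.360191) × (0.080048, 0.000760) = (-0.023381, 0.028613)  (running Σ = (-0.023381, 0.028613))
  m=-7: (-0.118759, 0.285012) × (0.175792, -0.172894) = (0.028400, 0.070635)  (running Σ = (0.005019, 0.099248))
  m=-6: (0.023333, -0.203785) × (0.003040, -0.426826) = (-0.086910, -0.010579)  (running Σ = (-0.081890, 0.088670))
  m=-5: (-0.053869, -0.319965) × (-0.281302, -0.284661) = (-0.075928, 0.105341)  (running Σ = (-0.157818, 0.194011))
  m=-4: (0.047216, 0.098348) × (-0.043746, -0.000208) = (-0.002045, -0.004312)  (running Σ = (-0.159863, 0.189698))
  m=-3: (0.213618, 0.239473) × (0.239694, -0.237993) = (0.108196, 0.006561)  (running Σ = (-0.051667, 0.196259))
  m=-2: (-0.054495, -0.034287) × (0.000555, -0.233805) = (-0.008047, 0.012722)  (running Σ = (-0.059714, 0.208981))
  m=-1: (-0.304343, -0.087779) × (0.170854, 0.171260) = (-0.036965, -0.067119)  (running Σ = (-0.096679, 0.141862))
  m=0: (0.050999, -0.000000) × (0.274442, 0.000000) = (0.013996, 0.000000)  (running Σ = (-0.082683, 0.141862))
  m=1: (0.304343, -0.087779) × (-0.170854, 0.171260) = (-0.036965, 0.067119)  (running Σ = (-0.119648, 0.208981))
  m=2: (-0.054495, 0.034287) × (0.000555, 0.233805) = (-0.008047, -0.012722)  (running Σ = (-0.127695, 0.196259))
  m=3: (-0.213618, 0.239473) × (-0.239694, -0.237993) = (0.108196, -0.006561)  (running Σ = (-0.019499, 0.189698))
  m=4: (0.047216, -0.098348) × (-0.043746, 0.000208) = (-0.002045, 0.004312)  (running Σ = (-0.021544, 0.194011))
  m=5: (0.053869, -0.319965) × (0.281302, -0.284661) = (-0.075928, -0.105341)  (running Σ = (-0.097472, 0.088670))
  m=6: (0.023333, 0.203785) × (0.003040, 0.426826) = (-0.086910, 0.010579)  (running Σ = (-0.184381, 0.099248))
  m=7: (0.118759, 0.285012) × (-0.175792, -0.172894) = (0.028400, -0.070635)  (running Σ = (-0.155981, 0.028613))
  m=8: (-0.288662, -0.360191) × (0.080048, -0.000760) = (-0.023381, -0.028613)  (running Σ = (-0.179362, 0.000000))
Total Σ_m = (-0.179362, 0.000000). Multiply by 0.739198: (-0.132584, 0.000000). P_8(cos γ) = -0.132584

-0.132584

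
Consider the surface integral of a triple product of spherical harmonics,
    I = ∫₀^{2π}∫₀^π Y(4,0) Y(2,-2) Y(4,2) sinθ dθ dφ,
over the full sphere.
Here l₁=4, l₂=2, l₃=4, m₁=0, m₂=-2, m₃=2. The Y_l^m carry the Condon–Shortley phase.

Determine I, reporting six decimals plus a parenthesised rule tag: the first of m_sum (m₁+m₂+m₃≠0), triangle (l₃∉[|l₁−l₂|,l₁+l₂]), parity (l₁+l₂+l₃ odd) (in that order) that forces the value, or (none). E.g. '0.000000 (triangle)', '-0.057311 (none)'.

Rules hold: Σm=0, L=10 even, 2≤4≤6.
N = 9·5·9 = 405
Δ = 2!·6!·2!/11! = 1/13860
Racah Σ t=0..2: t=0:+1/192 t=1:−1/36 t=2:+1/192 = -5/288
⇒ 3j(4 2 4; 0 0 0)² = 20/693, sgn -1
Racah Σ t=0..0: t=0:+1/192 = 1/192
⇒ 3j(4 2 4; 0 -2 2)² = 3/77, sgn +1
4πI² = N·(3j₀)²·(3jₘ)² = 2700/5929
I = -1·√(0.455389/4π) = -0.19036462
No selection rule forces the value: the integral is nonzero (none).

-0.190365 (none)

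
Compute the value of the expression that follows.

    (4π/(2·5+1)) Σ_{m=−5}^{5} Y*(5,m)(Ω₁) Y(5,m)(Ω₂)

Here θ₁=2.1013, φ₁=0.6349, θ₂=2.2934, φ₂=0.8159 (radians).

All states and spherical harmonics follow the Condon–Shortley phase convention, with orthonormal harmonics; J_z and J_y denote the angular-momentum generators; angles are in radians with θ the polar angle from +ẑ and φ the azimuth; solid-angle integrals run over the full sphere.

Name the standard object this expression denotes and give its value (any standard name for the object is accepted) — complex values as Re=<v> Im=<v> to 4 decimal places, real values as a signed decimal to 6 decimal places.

Legendre polynomial (addition theorem), +0.607914

This sum is the spherical-harmonic addition theorem: it equals the Legendre polynomial P_l(cos γ) of the angle γ between the two directions.
Addition theorem: P_5(cos γ) = (4π/11) Σ_m Y*_{lm}(Ω₁) Y_{lm}(Ω₂), m = −5…5:
  term(m=-5) = +0.015085-0.019205i   from Y*(Ω₁)=-0.221480-0.007291i, Y(Ω₂)=-0.065183+0.088860i
  term(m=-4) = +0.094622-0.083662i   from Y*(Ω₁)=+0.338800-0.232778i, Y(Ω₂)=+0.304980-0.037396i
  term(m=-3) = +0.106255-0.064127i   from Y*(Ω₁)=-0.094879+0.273512i, Y(Ω₂)=-0.329562-0.274163i
  term(m=-2) = -0.027242+0.010316i   from Y*(Ω₁)=+0.043879+0.141350i, Y(Ω₂)=+0.011999+0.196453i
  term(m=-1) = +0.087208-0.015959i   from Y*(Ω₁)=-0.268635-0.197889i, Y(Ω₂)=-0.182070+0.193530i
  term(m=+0) = -0.019717-0.000000i   from Y*(Ω₁)=-0.071519-0.000000i, Y(Ω₂)=+0.275691+0.000000i
  term(m=+1) = +0.087208+0.015959i   from Y*(Ω₁)=+0.268635-0.197889i, Y(Ω₂)=+0.182070+0.193530i
  term(m=+2) = -0.027242-0.010316i   from Y*(Ω₁)=+0.043879-0.141350i, Y(Ω₂)=+0.011999-0.196453i
  term(m=+3) = +0.106255+0.064127i   from Y*(Ω₁)=+0.094879+0.273512i, Y(Ω₂)=+0.329562-0.274163i
  term(m=+4) = +0.094622+0.083662i   from Y*(Ω₁)=+0.338800+0.232778i, Y(Ω₂)=+0.304980+0.037396i
  term(m=+5) = +0.015085+0.019205i   from Y*(Ω₁)=+0.221480-0.007291i, Y(Ω₂)=+0.065183+0.088860i
Accumulated sum +0.532139-0.000000i; after 4π/(2l+1) scaling, +0.607914-0.000000i ⇒ P_5 = 0.607914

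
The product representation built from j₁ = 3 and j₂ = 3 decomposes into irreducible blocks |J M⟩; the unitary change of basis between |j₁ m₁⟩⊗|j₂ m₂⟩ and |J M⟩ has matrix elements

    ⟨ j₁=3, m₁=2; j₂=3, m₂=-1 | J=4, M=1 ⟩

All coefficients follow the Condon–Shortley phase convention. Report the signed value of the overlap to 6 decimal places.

+√(16/77) = +0.455842

√[9·2!4!4!/11! · 5!1!2!4!5!3!] = √(82944/77)
  +(−1)^0/∏(0,2,1,2,3,2)! = 1/48  (running 1/48)
  +(−1)^1/∏(1,1,0,1,4,3)! = -1/144  (running 1/72)
⟨..|..⟩ = √(82944/77)·(1/72) = +0.455842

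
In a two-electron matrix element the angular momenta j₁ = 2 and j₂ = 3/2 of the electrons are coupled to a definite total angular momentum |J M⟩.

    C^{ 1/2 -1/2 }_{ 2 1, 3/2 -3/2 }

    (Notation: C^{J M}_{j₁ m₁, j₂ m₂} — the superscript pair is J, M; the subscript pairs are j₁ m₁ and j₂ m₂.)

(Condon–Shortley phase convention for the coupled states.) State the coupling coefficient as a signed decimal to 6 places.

+0.316228  (= +√(1/10))

j₁+j₂−J=3  J+j₁−j₂=1  J−j₁+j₂=0  j₁+j₂+J+1=5
(j₁±m₁, j₂±m₂, J±M) = (3,1,0,3,0,1)
P² = 18/5
sum k=0..0:
  [0] +1/6 = 1/6
S = 1/6
C² = P²·S² = 1/10 ; C = +0.316228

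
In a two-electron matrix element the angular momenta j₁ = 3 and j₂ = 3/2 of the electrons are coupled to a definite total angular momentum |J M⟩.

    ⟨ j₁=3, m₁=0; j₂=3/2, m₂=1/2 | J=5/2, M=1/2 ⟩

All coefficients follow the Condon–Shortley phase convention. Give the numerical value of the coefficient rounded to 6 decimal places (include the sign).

-0.414039  (= −√(6/35))

√[6·2!4!1!/8! · 3!3!2!1!3!2!] = √(216/35)
  +(−1)^1/∏(1,1,2,1,2,0)! = -1/4  (running -1/4)
  +(−1)^2/∏(2,0,1,0,3,1)! = 1/12  (running -1/6)
⟨..|..⟩ = √(216/35)·(-1/6) = -0.414039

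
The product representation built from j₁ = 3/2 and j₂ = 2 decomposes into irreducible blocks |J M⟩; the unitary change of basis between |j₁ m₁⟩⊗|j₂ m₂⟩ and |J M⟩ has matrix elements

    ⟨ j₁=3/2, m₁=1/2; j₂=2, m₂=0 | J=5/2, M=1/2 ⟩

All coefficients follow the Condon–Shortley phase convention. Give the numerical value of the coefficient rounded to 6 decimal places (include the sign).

√[6·1!2!3!/7! · 2!1!2!2!3!2!] = √(48/35)
  +(−1)^0/∏(0,1,1,2,1,1)! = 1/2  (running 1/2)
  +(−1)^1/∏(1,0,0,1,2,2)! = -1/4  (running 1/4)
⟨..|..⟩ = √(48/35)·(1/4) = +0.292770

+0.292770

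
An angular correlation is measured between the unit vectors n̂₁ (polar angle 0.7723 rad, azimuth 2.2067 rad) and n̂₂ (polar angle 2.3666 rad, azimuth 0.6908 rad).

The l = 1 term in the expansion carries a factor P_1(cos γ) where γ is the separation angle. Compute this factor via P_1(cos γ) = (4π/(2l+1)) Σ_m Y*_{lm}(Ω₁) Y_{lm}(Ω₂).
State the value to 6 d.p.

-0.484959

Term-by-term m-sum for l=1 (normalisation 4π/3 = 4.188790):
  m=-1: Y*=(-0.143179, 0.193958)  Y=(0.186322, -0.154029)  product (0.003198, 0.058192)
  m=+0: Y*=(0.349990, -0.000000)  Y=(-0.349070, 0.000000)  product (-0.122171, 0.000000)
  m=+1: Y*=(0.143179, 0.193958)  Y=(-0.186322, -0.154029)  product (0.003198, -0.058192)
Σ over m = (-0.115776, 0.000000); ×(4π/3) → (-0.484959, 0.000000). Real part: -0.484959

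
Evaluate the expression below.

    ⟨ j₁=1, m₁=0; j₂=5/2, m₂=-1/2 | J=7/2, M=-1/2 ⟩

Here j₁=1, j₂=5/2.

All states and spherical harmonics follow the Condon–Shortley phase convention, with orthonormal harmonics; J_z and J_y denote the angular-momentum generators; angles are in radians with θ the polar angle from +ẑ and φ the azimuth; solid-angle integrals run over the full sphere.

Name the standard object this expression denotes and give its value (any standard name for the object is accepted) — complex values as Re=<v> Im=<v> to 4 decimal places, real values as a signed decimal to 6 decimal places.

This is a Clebsch–Gordan (vector-coupling) coefficient.
triangle: 0!*2!*5!/8! = 240/40320
(j±m)!: 1!*1!*2!*3!*3!*4! = 1728
prefactor² = (2J+1)*Δ*N² = 576/7
  k=0: +1/(0!*0!*1!*2!*1!*3!) = 1/12
Σ = 1/12  ⇒  CG² = 576/7*(1/12)² = 4/7
CG = +√(4/7) = +0.755929

Clebsch–Gordan coefficient, +√(4/7) ≈ +0.755929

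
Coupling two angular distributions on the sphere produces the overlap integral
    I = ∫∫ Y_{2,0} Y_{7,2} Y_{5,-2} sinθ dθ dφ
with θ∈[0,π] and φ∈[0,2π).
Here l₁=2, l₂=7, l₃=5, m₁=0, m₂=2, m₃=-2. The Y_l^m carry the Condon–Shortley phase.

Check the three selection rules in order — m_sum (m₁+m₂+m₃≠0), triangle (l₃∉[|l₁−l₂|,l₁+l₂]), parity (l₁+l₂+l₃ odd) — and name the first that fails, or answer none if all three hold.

m₁+m₂+m₃ = 0 + 2 − 2 = 0  ✓
triangle: |2−7|=5 ≤ l₃=5 ≤ 2+7=9  ✓
parity: l₁+l₂+l₃ = 14 is even  ✓

none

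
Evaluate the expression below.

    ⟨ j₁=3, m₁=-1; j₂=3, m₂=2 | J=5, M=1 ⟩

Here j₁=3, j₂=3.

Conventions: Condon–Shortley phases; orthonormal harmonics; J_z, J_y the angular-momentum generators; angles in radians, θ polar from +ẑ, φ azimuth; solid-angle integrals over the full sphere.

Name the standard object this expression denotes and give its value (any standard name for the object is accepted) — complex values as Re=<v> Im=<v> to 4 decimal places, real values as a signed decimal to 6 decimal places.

This is a Clebsch–Gordan (vector-coupling) coefficient.
√[11·1!5!5!/12! · 2!4!5!1!6!4!] = √(230400/7)
  +(−1)^0/∏(0,1,4,5,1,0)! = 1/2880  (running 1/2880)
  +(−1)^1/∏(1,0,3,4,2,1)! = -1/288  (running -1/320)
⟨..|..⟩ = √(230400/7)·(-1/320) = -0.566947

Clebsch–Gordan coefficient, −√(9/28) ≈ -0.566947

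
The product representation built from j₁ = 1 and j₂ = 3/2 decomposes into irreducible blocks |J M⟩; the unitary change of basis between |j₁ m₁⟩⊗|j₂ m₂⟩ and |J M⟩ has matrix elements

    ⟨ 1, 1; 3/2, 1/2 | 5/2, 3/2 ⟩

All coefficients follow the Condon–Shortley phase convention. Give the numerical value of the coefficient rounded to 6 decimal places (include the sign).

+√(3/5) = +0.774597

triangle: 0!·2!·3!/6! = 12/720
(j±m)!: 2!·0!·2!·1!·4!·1! = 96
prefactor² = (2J+1)·Δ·N² = 48/5
  k=0: +1/(0!·0!·0!·2!·2!·1!) = 1/4
Σ = 1/4  ⇒  CG² = 48/5·(1/4)² = 3/5
CG = +√(3/5) = +0.774597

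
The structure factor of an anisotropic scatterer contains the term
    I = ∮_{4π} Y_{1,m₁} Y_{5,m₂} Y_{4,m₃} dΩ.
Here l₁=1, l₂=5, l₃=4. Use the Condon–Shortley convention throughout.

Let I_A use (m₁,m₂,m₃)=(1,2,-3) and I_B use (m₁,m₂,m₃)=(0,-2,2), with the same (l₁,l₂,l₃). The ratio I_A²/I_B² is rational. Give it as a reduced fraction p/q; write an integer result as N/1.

1/7

l's match ⇒ only the (l;m) 3-j factors differ between A and B.
A: triangle coeff Δ(1,5,4) = 1/495; Σ_t [0,0]: t=0:+1/10080 = 1/10080; (3j)²=1/165 [(1 5 4; 1 2 -3)], sign=-1
B: triangle coeff Δ(1,5,4) = 1/495; Σ_t [1,1]: t=1:−1/1440 = -1/1440; (3j)²=7/165 [(1 5 4; 0 -2 2)], sign=-1
I_A²/I_B² = (1/165)/(7/165) = 1/7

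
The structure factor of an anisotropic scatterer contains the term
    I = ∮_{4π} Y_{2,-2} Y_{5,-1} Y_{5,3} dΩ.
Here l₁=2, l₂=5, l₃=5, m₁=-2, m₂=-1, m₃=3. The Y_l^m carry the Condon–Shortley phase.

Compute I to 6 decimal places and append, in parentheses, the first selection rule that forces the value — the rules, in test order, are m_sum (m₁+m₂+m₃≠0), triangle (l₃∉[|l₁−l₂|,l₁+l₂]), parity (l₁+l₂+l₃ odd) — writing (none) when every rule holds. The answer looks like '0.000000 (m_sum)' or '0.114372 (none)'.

Checks pass: Σm=0; 12 even; l₃=5∈[3,7].
(2·2+1)(2·5+1)(2·5+1) = 605
Δ: 2! 2! 8! / 13! → 1/38610
sum: t=0:+1/2880 t=1:−1/576 t=2:+1/2880 = -1/960
3j²(2 5 5; 0 0 0) = Δ·Π!·Σ² = 10/429  (sign +1)
sum: t=2:+1/5760 = 1/5760
3j²(2 5 5; -2 -1 3) = Δ·Π!·Σ² = 56/2145  (sign +1)
combine: 4πI² = 605·10/429·56/2145 = 560/1521
take √, sign +1: I = 0.17116875
No selection rule forces the value: the integral is nonzero (none).

0.171169 (none)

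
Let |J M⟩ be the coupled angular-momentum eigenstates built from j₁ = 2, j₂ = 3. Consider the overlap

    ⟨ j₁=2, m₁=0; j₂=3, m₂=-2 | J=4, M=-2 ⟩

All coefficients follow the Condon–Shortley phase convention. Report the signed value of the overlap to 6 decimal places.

√[9·1!3!5!/10! · 2!2!1!5!2!6!] = √(8640/7)
  +(−1)^0/∏(0,1,2,1,1,4)! = 1/48  (running 1/48)
  +(−1)^1/∏(1,0,1,0,2,5)! = -1/240  (running 1/60)
⟨..|..⟩ = √(8640/7)·(1/60) = +0.585540

+√(12/35) = +0.585540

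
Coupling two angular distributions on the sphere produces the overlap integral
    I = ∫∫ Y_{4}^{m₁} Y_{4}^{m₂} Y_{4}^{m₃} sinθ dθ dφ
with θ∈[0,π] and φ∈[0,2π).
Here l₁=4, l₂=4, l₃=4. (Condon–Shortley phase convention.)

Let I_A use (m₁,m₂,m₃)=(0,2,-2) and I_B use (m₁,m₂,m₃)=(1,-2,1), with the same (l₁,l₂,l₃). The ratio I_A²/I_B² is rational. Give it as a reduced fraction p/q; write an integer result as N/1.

Shared (l₁,l₂,l₃)=(4,4,4): N and (l;000)² cancel in I_A²/I_B².
A: Δ = 4!·4!·4!/13! = 1/450450; Racah Σ t=2..4: t=2:+1/384 t=3:−1/216 t=4:+1/2304 = -11/6912; ⇒ 3j(4 4 4; 0 2 -2)² = 11/1638, sgn -1
B: Δ = 4!·4!·4!/13! = 1/450450; Racah Σ t=0..2: t=0:+1/576 t=1:−1/144 t=2:+1/576 = -1/288; ⇒ 3j(4 4 4; 1 -2 1)² = 20/1001, sgn +1
I_A²/I_B² = (11/1638)/(20/1001) = 121/360

121/360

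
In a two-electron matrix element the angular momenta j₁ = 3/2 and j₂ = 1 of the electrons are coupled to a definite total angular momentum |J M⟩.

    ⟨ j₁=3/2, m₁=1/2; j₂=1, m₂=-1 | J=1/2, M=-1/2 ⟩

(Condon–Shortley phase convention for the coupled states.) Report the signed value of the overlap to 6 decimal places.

+√(1/6) ≈ +0.408248

j₁+j₂−J=2  J+j₁−j₂=1  J−j₁+j₂=0  j₁+j₂+J+1=4
(j₁±m₁, j₂±m₂, J±M) = (2,1,0,2,0,1)
P² = 2/3
sum k=0..0:
  [0] +1/2 = 1/2
S = 1/2
C² = P²·S² = 1/6 ; C = +0.408248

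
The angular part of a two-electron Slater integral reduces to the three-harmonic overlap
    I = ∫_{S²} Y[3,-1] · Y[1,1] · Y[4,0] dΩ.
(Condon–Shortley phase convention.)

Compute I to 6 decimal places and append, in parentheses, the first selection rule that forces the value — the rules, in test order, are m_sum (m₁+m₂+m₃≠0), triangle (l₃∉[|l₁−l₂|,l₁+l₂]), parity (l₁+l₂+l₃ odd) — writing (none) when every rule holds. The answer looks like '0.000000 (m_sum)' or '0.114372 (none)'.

Checks pass: Σm=0; 8 even; l₃=4∈[2,4].
(2·3+1)(2·1+1)(2·4+1) = 189
Δ: 0! 6! 2! / 9! → 1/252
sum: t=0:+1/36 = 1/36
3j²(3 1 4; 0 0 0) = Δ·Π!·Σ² = 4/63  (sign +1)
sum: t=0:+1/96 = 1/96
3j²(3 1 4; -1 1 0) = Δ·Π!·Σ² = 1/42  (sign +1)
combine: 4πI² = 189·4/63·1/42 = 2/7
take √, sign +1: I = 0.15078601
No selection rule forces the value: the integral is nonzero (none).

0.150786 (none)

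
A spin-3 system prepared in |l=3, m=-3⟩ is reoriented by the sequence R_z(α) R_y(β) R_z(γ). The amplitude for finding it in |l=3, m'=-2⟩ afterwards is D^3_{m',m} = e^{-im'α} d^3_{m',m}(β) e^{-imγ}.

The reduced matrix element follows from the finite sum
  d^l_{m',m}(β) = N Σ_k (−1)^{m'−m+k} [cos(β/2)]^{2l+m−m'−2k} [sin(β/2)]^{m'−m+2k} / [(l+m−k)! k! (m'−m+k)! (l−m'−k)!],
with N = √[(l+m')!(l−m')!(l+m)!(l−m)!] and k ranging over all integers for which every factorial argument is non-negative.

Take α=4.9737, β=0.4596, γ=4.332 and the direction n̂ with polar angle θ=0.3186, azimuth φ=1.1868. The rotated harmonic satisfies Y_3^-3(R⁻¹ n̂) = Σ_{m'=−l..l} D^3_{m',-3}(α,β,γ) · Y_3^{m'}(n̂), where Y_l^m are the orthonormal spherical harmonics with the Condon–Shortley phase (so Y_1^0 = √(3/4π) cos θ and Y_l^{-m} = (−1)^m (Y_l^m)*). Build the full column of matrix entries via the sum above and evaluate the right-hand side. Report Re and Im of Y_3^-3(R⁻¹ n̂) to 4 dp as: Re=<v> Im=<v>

Need the full column D^3_{m',-3} for m'=−3..3 at α=4.9737, β=0.4596, γ=4.3320.
cos(β/2)=0.973712, sin(β/2)=0.227783
d^3_{-3,-3}: single k=0 term ⇒ +0.852281;  D = -0.798475+0.298029i
d^3_{-2,-3}: single k=0 term ⇒ -0.488370;  D = +0.283182+0.397886i
d^3_{-1,-3}: single k=0 term ⇒ +0.180638;  D = +0.115114-0.139208i
d^3_{0,-3}: single k=0 term ⇒ -0.048794;  D = -0.044360-0.020324i
d^3_{1,-3}: single k=0 term ⇒ +0.009885;  D = -0.001656+0.009746i
d^3_{2,-3}: single k=0 term ⇒ -0.001463;  D = +0.001456-0.000136i
d^3_{3,-3}: single k=0 term ⇒ +0.000140;  D = -0.000048-0.000131i
Y_3^{m'}(θ=0.3186,φ=1.1868) and Σ D·Y over m':
  (-0.7985+0.2980i)·(-0.0117+0.0052i)  (+0.2832+0.3979i)·(-0.0685-0.0662i)  (+0.1151-0.1392i)·(+0.1331-0.3294i)  (-0.0444-0.0203i)·(+0.5349+0.0000i)  (-0.0017+0.0097i)·(-0.1331-0.3294i)  (+0.0015-0.0001i)·(-0.0685+0.0662i)  (-0.0000-0.0001i)·(+0.0117+0.0052i)
Y_3^-3(R⁻¹ n̂) = -0.036199-0.121609i

Re=-0.0362 Im=-0.1216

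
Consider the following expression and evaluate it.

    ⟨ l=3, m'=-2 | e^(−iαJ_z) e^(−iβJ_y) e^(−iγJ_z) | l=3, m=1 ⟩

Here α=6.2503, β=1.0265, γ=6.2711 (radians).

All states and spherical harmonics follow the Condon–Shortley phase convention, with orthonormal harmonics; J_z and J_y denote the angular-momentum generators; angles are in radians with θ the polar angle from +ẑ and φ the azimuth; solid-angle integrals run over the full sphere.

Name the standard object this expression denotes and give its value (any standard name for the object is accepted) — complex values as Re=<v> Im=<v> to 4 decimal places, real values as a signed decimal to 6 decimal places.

Wigner D-matrix element, Re=0.4158 Im=-0.0223

This is a Wigner D-matrix element — the rotation-matrix element ⟨l m'| R(α,β,γ) |l m⟩ in the angular-momentum basis.
First d^3_{-2,1}(β=1.0265), then the phase factors e^{-i(-2)α} and e^{-i(1)γ}:
Half-angle: c=0.871153, s=0.491011. N=√(1·120·24·2)=75.894664
Admissible k: 3..4 (factorial args all ≥0)
  k=3: (−1)^0·75.8947/(12)·0.8712^3·0.4910^3 = +0.494980
  k=4: (−1)^1·75.8947/(24)·0.8712^1·0.4910^5 = -0.078623
d^3_{-2,1}(1.0265) = +0.494980 -0.078623 = +0.416357
Phases: e^{-i·(-2)·6.2503}=+0.997838-0.065723i, e^{-i·(1)·6.2711}=+0.999927+0.012085i ⇒ D=+0.415757-0.022342i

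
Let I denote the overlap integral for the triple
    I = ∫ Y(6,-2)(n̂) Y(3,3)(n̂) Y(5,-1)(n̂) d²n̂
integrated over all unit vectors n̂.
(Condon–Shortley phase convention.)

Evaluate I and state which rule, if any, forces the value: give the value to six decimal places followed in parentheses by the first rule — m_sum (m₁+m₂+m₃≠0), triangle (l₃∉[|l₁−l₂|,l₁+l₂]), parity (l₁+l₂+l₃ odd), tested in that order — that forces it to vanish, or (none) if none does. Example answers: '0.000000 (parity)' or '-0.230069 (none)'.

m-sum 0 ✓  L=14 even ✓  3≤5≤9 ✓
Π(2lᵢ+1) = 13×7×11 = 1001
triangle coeff Δ(6,3,5) = 1/675675
Σ_t [1,3]: t=1:−1/8640 t=2:+1/2304 t=3:−1/8640 = 7/34560
(3j)²=7/429 [(6 3 5; 0 0 0)], sign=-1
Σ_t [4,4]: t=4:+1/27648 = 1/27648
(3j)²=10/429 [(6 3 5; -2 3 -1)], sign=+1
⇒ 4πI² = 490/1287
I = (-1)√(490/1287/(4π)) = -0.17406195
No selection rule forces the value: the integral is nonzero (none).

-0.174062 (none)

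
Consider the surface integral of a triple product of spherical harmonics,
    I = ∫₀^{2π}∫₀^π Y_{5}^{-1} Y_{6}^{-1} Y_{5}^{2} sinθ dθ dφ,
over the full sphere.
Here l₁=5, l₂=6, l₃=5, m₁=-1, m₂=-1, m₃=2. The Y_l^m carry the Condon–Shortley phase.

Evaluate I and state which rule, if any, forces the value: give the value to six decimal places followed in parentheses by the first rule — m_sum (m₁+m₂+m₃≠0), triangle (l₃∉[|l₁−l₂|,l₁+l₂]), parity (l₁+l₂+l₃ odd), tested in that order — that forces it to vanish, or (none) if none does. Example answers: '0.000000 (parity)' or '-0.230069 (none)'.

0.120248 (none)

Rules hold: Σm=0, L=16 even, 1≤5≤11.
N = 11·13·11 = 1573
Δ = 6!·4!·6!/17! = 1/28588560
Racah Σ t=1..5: t=1:−1/345600 t=2:+1/13824 t=3:−1/5184 t=4:+1/13824 t=5:−1/345600 = -7/129600
⇒ 3j(5 6 5; 0 0 0)² = 80/7293, sgn +1
Racah Σ t=2..5: t=2:+1/41472 t=3:−1/10368 t=4:+1/23040 t=5:−1/518400 = -1/32400
⇒ 3j(5 6 5; -1 -1 2)² = 128/12155, sgn +1
4πI² = N·(3j₀)²·(3jₘ)² = 2048/11271
I = +1·√(0.181705/4π) = 0.12024827
No selection rule forces the value: the integral is nonzero (none).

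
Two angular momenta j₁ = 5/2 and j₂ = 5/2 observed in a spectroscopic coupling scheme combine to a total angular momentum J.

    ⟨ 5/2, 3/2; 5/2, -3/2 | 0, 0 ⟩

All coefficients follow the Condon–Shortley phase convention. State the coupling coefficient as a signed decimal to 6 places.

-0.408248

triangle: 5!·0!·0!/6! = 120/720
(j±m)!: 4!·1!·1!·4!·0!·0! = 576
prefactor² = (2J+1)·Δ·N² = 96
  k=1: −1/(1!·4!·0!·0!·0!·0!) = -1/24
Σ = -1/24  ⇒  CG² = 96·(-1/24)² = 1/6
CG = −√(1/6) = -0.408248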